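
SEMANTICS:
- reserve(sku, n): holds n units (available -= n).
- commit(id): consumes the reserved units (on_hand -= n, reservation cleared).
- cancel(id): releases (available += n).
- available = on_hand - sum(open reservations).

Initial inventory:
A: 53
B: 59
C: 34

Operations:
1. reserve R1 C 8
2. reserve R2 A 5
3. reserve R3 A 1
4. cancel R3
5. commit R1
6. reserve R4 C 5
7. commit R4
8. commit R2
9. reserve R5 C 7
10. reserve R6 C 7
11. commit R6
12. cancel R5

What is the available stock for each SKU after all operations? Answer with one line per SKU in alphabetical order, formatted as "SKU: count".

Step 1: reserve R1 C 8 -> on_hand[A=53 B=59 C=34] avail[A=53 B=59 C=26] open={R1}
Step 2: reserve R2 A 5 -> on_hand[A=53 B=59 C=34] avail[A=48 B=59 C=26] open={R1,R2}
Step 3: reserve R3 A 1 -> on_hand[A=53 B=59 C=34] avail[A=47 B=59 C=26] open={R1,R2,R3}
Step 4: cancel R3 -> on_hand[A=53 B=59 C=34] avail[A=48 B=59 C=26] open={R1,R2}
Step 5: commit R1 -> on_hand[A=53 B=59 C=26] avail[A=48 B=59 C=26] open={R2}
Step 6: reserve R4 C 5 -> on_hand[A=53 B=59 C=26] avail[A=48 B=59 C=21] open={R2,R4}
Step 7: commit R4 -> on_hand[A=53 B=59 C=21] avail[A=48 B=59 C=21] open={R2}
Step 8: commit R2 -> on_hand[A=48 B=59 C=21] avail[A=48 B=59 C=21] open={}
Step 9: reserve R5 C 7 -> on_hand[A=48 B=59 C=21] avail[A=48 B=59 C=14] open={R5}
Step 10: reserve R6 C 7 -> on_hand[A=48 B=59 C=21] avail[A=48 B=59 C=7] open={R5,R6}
Step 11: commit R6 -> on_hand[A=48 B=59 C=14] avail[A=48 B=59 C=7] open={R5}
Step 12: cancel R5 -> on_hand[A=48 B=59 C=14] avail[A=48 B=59 C=14] open={}

Answer: A: 48
B: 59
C: 14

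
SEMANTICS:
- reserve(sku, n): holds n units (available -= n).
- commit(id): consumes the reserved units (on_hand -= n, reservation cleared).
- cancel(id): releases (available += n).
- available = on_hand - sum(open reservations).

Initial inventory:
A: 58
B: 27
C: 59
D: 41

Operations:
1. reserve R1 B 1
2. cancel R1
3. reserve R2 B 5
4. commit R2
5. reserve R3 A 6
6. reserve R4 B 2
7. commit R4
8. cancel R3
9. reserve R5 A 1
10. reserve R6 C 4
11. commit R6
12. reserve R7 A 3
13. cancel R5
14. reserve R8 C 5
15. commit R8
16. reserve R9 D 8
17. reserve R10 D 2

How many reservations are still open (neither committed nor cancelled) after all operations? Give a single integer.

Answer: 3

Derivation:
Step 1: reserve R1 B 1 -> on_hand[A=58 B=27 C=59 D=41] avail[A=58 B=26 C=59 D=41] open={R1}
Step 2: cancel R1 -> on_hand[A=58 B=27 C=59 D=41] avail[A=58 B=27 C=59 D=41] open={}
Step 3: reserve R2 B 5 -> on_hand[A=58 B=27 C=59 D=41] avail[A=58 B=22 C=59 D=41] open={R2}
Step 4: commit R2 -> on_hand[A=58 B=22 C=59 D=41] avail[A=58 B=22 C=59 D=41] open={}
Step 5: reserve R3 A 6 -> on_hand[A=58 B=22 C=59 D=41] avail[A=52 B=22 C=59 D=41] open={R3}
Step 6: reserve R4 B 2 -> on_hand[A=58 B=22 C=59 D=41] avail[A=52 B=20 C=59 D=41] open={R3,R4}
Step 7: commit R4 -> on_hand[A=58 B=20 C=59 D=41] avail[A=52 B=20 C=59 D=41] open={R3}
Step 8: cancel R3 -> on_hand[A=58 B=20 C=59 D=41] avail[A=58 B=20 C=59 D=41] open={}
Step 9: reserve R5 A 1 -> on_hand[A=58 B=20 C=59 D=41] avail[A=57 B=20 C=59 D=41] open={R5}
Step 10: reserve R6 C 4 -> on_hand[A=58 B=20 C=59 D=41] avail[A=57 B=20 C=55 D=41] open={R5,R6}
Step 11: commit R6 -> on_hand[A=58 B=20 C=55 D=41] avail[A=57 B=20 C=55 D=41] open={R5}
Step 12: reserve R7 A 3 -> on_hand[A=58 B=20 C=55 D=41] avail[A=54 B=20 C=55 D=41] open={R5,R7}
Step 13: cancel R5 -> on_hand[A=58 B=20 C=55 D=41] avail[A=55 B=20 C=55 D=41] open={R7}
Step 14: reserve R8 C 5 -> on_hand[A=58 B=20 C=55 D=41] avail[A=55 B=20 C=50 D=41] open={R7,R8}
Step 15: commit R8 -> on_hand[A=58 B=20 C=50 D=41] avail[A=55 B=20 C=50 D=41] open={R7}
Step 16: reserve R9 D 8 -> on_hand[A=58 B=20 C=50 D=41] avail[A=55 B=20 C=50 D=33] open={R7,R9}
Step 17: reserve R10 D 2 -> on_hand[A=58 B=20 C=50 D=41] avail[A=55 B=20 C=50 D=31] open={R10,R7,R9}
Open reservations: ['R10', 'R7', 'R9'] -> 3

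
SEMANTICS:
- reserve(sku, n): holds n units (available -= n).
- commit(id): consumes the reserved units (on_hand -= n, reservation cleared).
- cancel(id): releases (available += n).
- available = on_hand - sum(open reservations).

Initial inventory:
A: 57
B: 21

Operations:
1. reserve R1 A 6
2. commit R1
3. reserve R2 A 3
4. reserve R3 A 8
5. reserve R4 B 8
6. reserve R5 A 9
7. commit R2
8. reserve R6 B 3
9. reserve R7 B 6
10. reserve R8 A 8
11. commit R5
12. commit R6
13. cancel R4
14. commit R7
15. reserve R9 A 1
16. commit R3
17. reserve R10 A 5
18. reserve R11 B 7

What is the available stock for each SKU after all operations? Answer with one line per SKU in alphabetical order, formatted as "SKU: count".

Answer: A: 17
B: 5

Derivation:
Step 1: reserve R1 A 6 -> on_hand[A=57 B=21] avail[A=51 B=21] open={R1}
Step 2: commit R1 -> on_hand[A=51 B=21] avail[A=51 B=21] open={}
Step 3: reserve R2 A 3 -> on_hand[A=51 B=21] avail[A=48 B=21] open={R2}
Step 4: reserve R3 A 8 -> on_hand[A=51 B=21] avail[A=40 B=21] open={R2,R3}
Step 5: reserve R4 B 8 -> on_hand[A=51 B=21] avail[A=40 B=13] open={R2,R3,R4}
Step 6: reserve R5 A 9 -> on_hand[A=51 B=21] avail[A=31 B=13] open={R2,R3,R4,R5}
Step 7: commit R2 -> on_hand[A=48 B=21] avail[A=31 B=13] open={R3,R4,R5}
Step 8: reserve R6 B 3 -> on_hand[A=48 B=21] avail[A=31 B=10] open={R3,R4,R5,R6}
Step 9: reserve R7 B 6 -> on_hand[A=48 B=21] avail[A=31 B=4] open={R3,R4,R5,R6,R7}
Step 10: reserve R8 A 8 -> on_hand[A=48 B=21] avail[A=23 B=4] open={R3,R4,R5,R6,R7,R8}
Step 11: commit R5 -> on_hand[A=39 B=21] avail[A=23 B=4] open={R3,R4,R6,R7,R8}
Step 12: commit R6 -> on_hand[A=39 B=18] avail[A=23 B=4] open={R3,R4,R7,R8}
Step 13: cancel R4 -> on_hand[A=39 B=18] avail[A=23 B=12] open={R3,R7,R8}
Step 14: commit R7 -> on_hand[A=39 B=12] avail[A=23 B=12] open={R3,R8}
Step 15: reserve R9 A 1 -> on_hand[A=39 B=12] avail[A=22 B=12] open={R3,R8,R9}
Step 16: commit R3 -> on_hand[A=31 B=12] avail[A=22 B=12] open={R8,R9}
Step 17: reserve R10 A 5 -> on_hand[A=31 B=12] avail[A=17 B=12] open={R10,R8,R9}
Step 18: reserve R11 B 7 -> on_hand[A=31 B=12] avail[A=17 B=5] open={R10,R11,R8,R9}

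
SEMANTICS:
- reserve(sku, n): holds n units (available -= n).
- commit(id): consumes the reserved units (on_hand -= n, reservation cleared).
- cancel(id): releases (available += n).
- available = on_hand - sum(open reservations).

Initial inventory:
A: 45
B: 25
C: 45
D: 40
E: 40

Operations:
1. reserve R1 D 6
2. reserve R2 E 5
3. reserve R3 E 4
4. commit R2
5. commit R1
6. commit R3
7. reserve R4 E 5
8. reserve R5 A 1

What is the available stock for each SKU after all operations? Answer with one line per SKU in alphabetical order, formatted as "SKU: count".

Step 1: reserve R1 D 6 -> on_hand[A=45 B=25 C=45 D=40 E=40] avail[A=45 B=25 C=45 D=34 E=40] open={R1}
Step 2: reserve R2 E 5 -> on_hand[A=45 B=25 C=45 D=40 E=40] avail[A=45 B=25 C=45 D=34 E=35] open={R1,R2}
Step 3: reserve R3 E 4 -> on_hand[A=45 B=25 C=45 D=40 E=40] avail[A=45 B=25 C=45 D=34 E=31] open={R1,R2,R3}
Step 4: commit R2 -> on_hand[A=45 B=25 C=45 D=40 E=35] avail[A=45 B=25 C=45 D=34 E=31] open={R1,R3}
Step 5: commit R1 -> on_hand[A=45 B=25 C=45 D=34 E=35] avail[A=45 B=25 C=45 D=34 E=31] open={R3}
Step 6: commit R3 -> on_hand[A=45 B=25 C=45 D=34 E=31] avail[A=45 B=25 C=45 D=34 E=31] open={}
Step 7: reserve R4 E 5 -> on_hand[A=45 B=25 C=45 D=34 E=31] avail[A=45 B=25 C=45 D=34 E=26] open={R4}
Step 8: reserve R5 A 1 -> on_hand[A=45 B=25 C=45 D=34 E=31] avail[A=44 B=25 C=45 D=34 E=26] open={R4,R5}

Answer: A: 44
B: 25
C: 45
D: 34
E: 26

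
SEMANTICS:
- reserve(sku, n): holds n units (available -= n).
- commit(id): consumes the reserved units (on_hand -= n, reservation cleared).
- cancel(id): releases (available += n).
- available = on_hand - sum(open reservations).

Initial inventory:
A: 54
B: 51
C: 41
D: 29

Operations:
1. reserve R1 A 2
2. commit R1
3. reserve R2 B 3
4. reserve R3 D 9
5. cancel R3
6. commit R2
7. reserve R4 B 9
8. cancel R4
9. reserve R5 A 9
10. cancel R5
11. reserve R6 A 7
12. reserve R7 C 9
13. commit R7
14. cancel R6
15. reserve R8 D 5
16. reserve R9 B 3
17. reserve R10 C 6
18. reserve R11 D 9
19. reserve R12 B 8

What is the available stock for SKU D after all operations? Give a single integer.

Answer: 15

Derivation:
Step 1: reserve R1 A 2 -> on_hand[A=54 B=51 C=41 D=29] avail[A=52 B=51 C=41 D=29] open={R1}
Step 2: commit R1 -> on_hand[A=52 B=51 C=41 D=29] avail[A=52 B=51 C=41 D=29] open={}
Step 3: reserve R2 B 3 -> on_hand[A=52 B=51 C=41 D=29] avail[A=52 B=48 C=41 D=29] open={R2}
Step 4: reserve R3 D 9 -> on_hand[A=52 B=51 C=41 D=29] avail[A=52 B=48 C=41 D=20] open={R2,R3}
Step 5: cancel R3 -> on_hand[A=52 B=51 C=41 D=29] avail[A=52 B=48 C=41 D=29] open={R2}
Step 6: commit R2 -> on_hand[A=52 B=48 C=41 D=29] avail[A=52 B=48 C=41 D=29] open={}
Step 7: reserve R4 B 9 -> on_hand[A=52 B=48 C=41 D=29] avail[A=52 B=39 C=41 D=29] open={R4}
Step 8: cancel R4 -> on_hand[A=52 B=48 C=41 D=29] avail[A=52 B=48 C=41 D=29] open={}
Step 9: reserve R5 A 9 -> on_hand[A=52 B=48 C=41 D=29] avail[A=43 B=48 C=41 D=29] open={R5}
Step 10: cancel R5 -> on_hand[A=52 B=48 C=41 D=29] avail[A=52 B=48 C=41 D=29] open={}
Step 11: reserve R6 A 7 -> on_hand[A=52 B=48 C=41 D=29] avail[A=45 B=48 C=41 D=29] open={R6}
Step 12: reserve R7 C 9 -> on_hand[A=52 B=48 C=41 D=29] avail[A=45 B=48 C=32 D=29] open={R6,R7}
Step 13: commit R7 -> on_hand[A=52 B=48 C=32 D=29] avail[A=45 B=48 C=32 D=29] open={R6}
Step 14: cancel R6 -> on_hand[A=52 B=48 C=32 D=29] avail[A=52 B=48 C=32 D=29] open={}
Step 15: reserve R8 D 5 -> on_hand[A=52 B=48 C=32 D=29] avail[A=52 B=48 C=32 D=24] open={R8}
Step 16: reserve R9 B 3 -> on_hand[A=52 B=48 C=32 D=29] avail[A=52 B=45 C=32 D=24] open={R8,R9}
Step 17: reserve R10 C 6 -> on_hand[A=52 B=48 C=32 D=29] avail[A=52 B=45 C=26 D=24] open={R10,R8,R9}
Step 18: reserve R11 D 9 -> on_hand[A=52 B=48 C=32 D=29] avail[A=52 B=45 C=26 D=15] open={R10,R11,R8,R9}
Step 19: reserve R12 B 8 -> on_hand[A=52 B=48 C=32 D=29] avail[A=52 B=37 C=26 D=15] open={R10,R11,R12,R8,R9}
Final available[D] = 15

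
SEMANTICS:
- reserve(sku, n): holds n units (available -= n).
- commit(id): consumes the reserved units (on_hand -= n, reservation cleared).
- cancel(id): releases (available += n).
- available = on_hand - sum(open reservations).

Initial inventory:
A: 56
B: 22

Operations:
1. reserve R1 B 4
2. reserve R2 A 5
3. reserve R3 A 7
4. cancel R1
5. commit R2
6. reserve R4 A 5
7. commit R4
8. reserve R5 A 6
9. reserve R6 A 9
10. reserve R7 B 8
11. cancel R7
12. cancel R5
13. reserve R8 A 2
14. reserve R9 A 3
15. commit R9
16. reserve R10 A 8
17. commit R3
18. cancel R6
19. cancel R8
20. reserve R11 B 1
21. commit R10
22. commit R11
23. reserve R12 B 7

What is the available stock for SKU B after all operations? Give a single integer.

Step 1: reserve R1 B 4 -> on_hand[A=56 B=22] avail[A=56 B=18] open={R1}
Step 2: reserve R2 A 5 -> on_hand[A=56 B=22] avail[A=51 B=18] open={R1,R2}
Step 3: reserve R3 A 7 -> on_hand[A=56 B=22] avail[A=44 B=18] open={R1,R2,R3}
Step 4: cancel R1 -> on_hand[A=56 B=22] avail[A=44 B=22] open={R2,R3}
Step 5: commit R2 -> on_hand[A=51 B=22] avail[A=44 B=22] open={R3}
Step 6: reserve R4 A 5 -> on_hand[A=51 B=22] avail[A=39 B=22] open={R3,R4}
Step 7: commit R4 -> on_hand[A=46 B=22] avail[A=39 B=22] open={R3}
Step 8: reserve R5 A 6 -> on_hand[A=46 B=22] avail[A=33 B=22] open={R3,R5}
Step 9: reserve R6 A 9 -> on_hand[A=46 B=22] avail[A=24 B=22] open={R3,R5,R6}
Step 10: reserve R7 B 8 -> on_hand[A=46 B=22] avail[A=24 B=14] open={R3,R5,R6,R7}
Step 11: cancel R7 -> on_hand[A=46 B=22] avail[A=24 B=22] open={R3,R5,R6}
Step 12: cancel R5 -> on_hand[A=46 B=22] avail[A=30 B=22] open={R3,R6}
Step 13: reserve R8 A 2 -> on_hand[A=46 B=22] avail[A=28 B=22] open={R3,R6,R8}
Step 14: reserve R9 A 3 -> on_hand[A=46 B=22] avail[A=25 B=22] open={R3,R6,R8,R9}
Step 15: commit R9 -> on_hand[A=43 B=22] avail[A=25 B=22] open={R3,R6,R8}
Step 16: reserve R10 A 8 -> on_hand[A=43 B=22] avail[A=17 B=22] open={R10,R3,R6,R8}
Step 17: commit R3 -> on_hand[A=36 B=22] avail[A=17 B=22] open={R10,R6,R8}
Step 18: cancel R6 -> on_hand[A=36 B=22] avail[A=26 B=22] open={R10,R8}
Step 19: cancel R8 -> on_hand[A=36 B=22] avail[A=28 B=22] open={R10}
Step 20: reserve R11 B 1 -> on_hand[A=36 B=22] avail[A=28 B=21] open={R10,R11}
Step 21: commit R10 -> on_hand[A=28 B=22] avail[A=28 B=21] open={R11}
Step 22: commit R11 -> on_hand[A=28 B=21] avail[A=28 B=21] open={}
Step 23: reserve R12 B 7 -> on_hand[A=28 B=21] avail[A=28 B=14] open={R12}
Final available[B] = 14

Answer: 14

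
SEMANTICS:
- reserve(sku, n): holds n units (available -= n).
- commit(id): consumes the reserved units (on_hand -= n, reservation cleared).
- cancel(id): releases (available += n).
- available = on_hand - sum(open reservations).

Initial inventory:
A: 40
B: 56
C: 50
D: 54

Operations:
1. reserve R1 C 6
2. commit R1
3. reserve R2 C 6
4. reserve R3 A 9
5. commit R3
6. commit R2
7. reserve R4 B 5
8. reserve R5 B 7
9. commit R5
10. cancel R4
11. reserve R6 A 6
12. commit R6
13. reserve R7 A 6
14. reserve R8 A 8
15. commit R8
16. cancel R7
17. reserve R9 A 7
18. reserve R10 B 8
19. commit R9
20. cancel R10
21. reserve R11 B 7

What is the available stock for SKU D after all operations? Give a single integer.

Answer: 54

Derivation:
Step 1: reserve R1 C 6 -> on_hand[A=40 B=56 C=50 D=54] avail[A=40 B=56 C=44 D=54] open={R1}
Step 2: commit R1 -> on_hand[A=40 B=56 C=44 D=54] avail[A=40 B=56 C=44 D=54] open={}
Step 3: reserve R2 C 6 -> on_hand[A=40 B=56 C=44 D=54] avail[A=40 B=56 C=38 D=54] open={R2}
Step 4: reserve R3 A 9 -> on_hand[A=40 B=56 C=44 D=54] avail[A=31 B=56 C=38 D=54] open={R2,R3}
Step 5: commit R3 -> on_hand[A=31 B=56 C=44 D=54] avail[A=31 B=56 C=38 D=54] open={R2}
Step 6: commit R2 -> on_hand[A=31 B=56 C=38 D=54] avail[A=31 B=56 C=38 D=54] open={}
Step 7: reserve R4 B 5 -> on_hand[A=31 B=56 C=38 D=54] avail[A=31 B=51 C=38 D=54] open={R4}
Step 8: reserve R5 B 7 -> on_hand[A=31 B=56 C=38 D=54] avail[A=31 B=44 C=38 D=54] open={R4,R5}
Step 9: commit R5 -> on_hand[A=31 B=49 C=38 D=54] avail[A=31 B=44 C=38 D=54] open={R4}
Step 10: cancel R4 -> on_hand[A=31 B=49 C=38 D=54] avail[A=31 B=49 C=38 D=54] open={}
Step 11: reserve R6 A 6 -> on_hand[A=31 B=49 C=38 D=54] avail[A=25 B=49 C=38 D=54] open={R6}
Step 12: commit R6 -> on_hand[A=25 B=49 C=38 D=54] avail[A=25 B=49 C=38 D=54] open={}
Step 13: reserve R7 A 6 -> on_hand[A=25 B=49 C=38 D=54] avail[A=19 B=49 C=38 D=54] open={R7}
Step 14: reserve R8 A 8 -> on_hand[A=25 B=49 C=38 D=54] avail[A=11 B=49 C=38 D=54] open={R7,R8}
Step 15: commit R8 -> on_hand[A=17 B=49 C=38 D=54] avail[A=11 B=49 C=38 D=54] open={R7}
Step 16: cancel R7 -> on_hand[A=17 B=49 C=38 D=54] avail[A=17 B=49 C=38 D=54] open={}
Step 17: reserve R9 A 7 -> on_hand[A=17 B=49 C=38 D=54] avail[A=10 B=49 C=38 D=54] open={R9}
Step 18: reserve R10 B 8 -> on_hand[A=17 B=49 C=38 D=54] avail[A=10 B=41 C=38 D=54] open={R10,R9}
Step 19: commit R9 -> on_hand[A=10 B=49 C=38 D=54] avail[A=10 B=41 C=38 D=54] open={R10}
Step 20: cancel R10 -> on_hand[A=10 B=49 C=38 D=54] avail[A=10 B=49 C=38 D=54] open={}
Step 21: reserve R11 B 7 -> on_hand[A=10 B=49 C=38 D=54] avail[A=10 B=42 C=38 D=54] open={R11}
Final available[D] = 54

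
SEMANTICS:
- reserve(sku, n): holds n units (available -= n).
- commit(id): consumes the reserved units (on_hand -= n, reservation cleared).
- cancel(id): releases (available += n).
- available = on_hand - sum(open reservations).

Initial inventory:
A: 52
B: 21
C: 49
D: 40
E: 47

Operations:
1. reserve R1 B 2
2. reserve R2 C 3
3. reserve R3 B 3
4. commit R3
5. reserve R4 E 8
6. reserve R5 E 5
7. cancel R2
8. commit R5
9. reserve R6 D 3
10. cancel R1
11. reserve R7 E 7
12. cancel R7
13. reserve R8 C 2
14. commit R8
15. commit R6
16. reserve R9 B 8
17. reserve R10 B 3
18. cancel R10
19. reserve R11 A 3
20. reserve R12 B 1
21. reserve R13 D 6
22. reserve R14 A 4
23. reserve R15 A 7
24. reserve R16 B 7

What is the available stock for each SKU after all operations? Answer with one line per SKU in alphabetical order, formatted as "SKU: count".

Step 1: reserve R1 B 2 -> on_hand[A=52 B=21 C=49 D=40 E=47] avail[A=52 B=19 C=49 D=40 E=47] open={R1}
Step 2: reserve R2 C 3 -> on_hand[A=52 B=21 C=49 D=40 E=47] avail[A=52 B=19 C=46 D=40 E=47] open={R1,R2}
Step 3: reserve R3 B 3 -> on_hand[A=52 B=21 C=49 D=40 E=47] avail[A=52 B=16 C=46 D=40 E=47] open={R1,R2,R3}
Step 4: commit R3 -> on_hand[A=52 B=18 C=49 D=40 E=47] avail[A=52 B=16 C=46 D=40 E=47] open={R1,R2}
Step 5: reserve R4 E 8 -> on_hand[A=52 B=18 C=49 D=40 E=47] avail[A=52 B=16 C=46 D=40 E=39] open={R1,R2,R4}
Step 6: reserve R5 E 5 -> on_hand[A=52 B=18 C=49 D=40 E=47] avail[A=52 B=16 C=46 D=40 E=34] open={R1,R2,R4,R5}
Step 7: cancel R2 -> on_hand[A=52 B=18 C=49 D=40 E=47] avail[A=52 B=16 C=49 D=40 E=34] open={R1,R4,R5}
Step 8: commit R5 -> on_hand[A=52 B=18 C=49 D=40 E=42] avail[A=52 B=16 C=49 D=40 E=34] open={R1,R4}
Step 9: reserve R6 D 3 -> on_hand[A=52 B=18 C=49 D=40 E=42] avail[A=52 B=16 C=49 D=37 E=34] open={R1,R4,R6}
Step 10: cancel R1 -> on_hand[A=52 B=18 C=49 D=40 E=42] avail[A=52 B=18 C=49 D=37 E=34] open={R4,R6}
Step 11: reserve R7 E 7 -> on_hand[A=52 B=18 C=49 D=40 E=42] avail[A=52 B=18 C=49 D=37 E=27] open={R4,R6,R7}
Step 12: cancel R7 -> on_hand[A=52 B=18 C=49 D=40 E=42] avail[A=52 B=18 C=49 D=37 E=34] open={R4,R6}
Step 13: reserve R8 C 2 -> on_hand[A=52 B=18 C=49 D=40 E=42] avail[A=52 B=18 C=47 D=37 E=34] open={R4,R6,R8}
Step 14: commit R8 -> on_hand[A=52 B=18 C=47 D=40 E=42] avail[A=52 B=18 C=47 D=37 E=34] open={R4,R6}
Step 15: commit R6 -> on_hand[A=52 B=18 C=47 D=37 E=42] avail[A=52 B=18 C=47 D=37 E=34] open={R4}
Step 16: reserve R9 B 8 -> on_hand[A=52 B=18 C=47 D=37 E=42] avail[A=52 B=10 C=47 D=37 E=34] open={R4,R9}
Step 17: reserve R10 B 3 -> on_hand[A=52 B=18 C=47 D=37 E=42] avail[A=52 B=7 C=47 D=37 E=34] open={R10,R4,R9}
Step 18: cancel R10 -> on_hand[A=52 B=18 C=47 D=37 E=42] avail[A=52 B=10 C=47 D=37 E=34] open={R4,R9}
Step 19: reserve R11 A 3 -> on_hand[A=52 B=18 C=47 D=37 E=42] avail[A=49 B=10 C=47 D=37 E=34] open={R11,R4,R9}
Step 20: reserve R12 B 1 -> on_hand[A=52 B=18 C=47 D=37 E=42] avail[A=49 B=9 C=47 D=37 E=34] open={R11,R12,R4,R9}
Step 21: reserve R13 D 6 -> on_hand[A=52 B=18 C=47 D=37 E=42] avail[A=49 B=9 C=47 D=31 E=34] open={R11,R12,R13,R4,R9}
Step 22: reserve R14 A 4 -> on_hand[A=52 B=18 C=47 D=37 E=42] avail[A=45 B=9 C=47 D=31 E=34] open={R11,R12,R13,R14,R4,R9}
Step 23: reserve R15 A 7 -> on_hand[A=52 B=18 C=47 D=37 E=42] avail[A=38 B=9 C=47 D=31 E=34] open={R11,R12,R13,R14,R15,R4,R9}
Step 24: reserve R16 B 7 -> on_hand[A=52 B=18 C=47 D=37 E=42] avail[A=38 B=2 C=47 D=31 E=34] open={R11,R12,R13,R14,R15,R16,R4,R9}

Answer: A: 38
B: 2
C: 47
D: 31
E: 34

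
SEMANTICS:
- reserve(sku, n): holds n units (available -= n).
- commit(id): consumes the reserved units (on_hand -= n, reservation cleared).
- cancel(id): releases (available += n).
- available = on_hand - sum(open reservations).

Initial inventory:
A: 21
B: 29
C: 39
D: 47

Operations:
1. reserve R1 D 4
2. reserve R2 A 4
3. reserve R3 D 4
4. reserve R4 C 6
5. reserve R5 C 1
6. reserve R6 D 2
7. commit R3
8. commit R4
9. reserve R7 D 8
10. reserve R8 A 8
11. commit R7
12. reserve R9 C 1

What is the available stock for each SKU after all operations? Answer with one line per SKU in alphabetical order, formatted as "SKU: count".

Answer: A: 9
B: 29
C: 31
D: 29

Derivation:
Step 1: reserve R1 D 4 -> on_hand[A=21 B=29 C=39 D=47] avail[A=21 B=29 C=39 D=43] open={R1}
Step 2: reserve R2 A 4 -> on_hand[A=21 B=29 C=39 D=47] avail[A=17 B=29 C=39 D=43] open={R1,R2}
Step 3: reserve R3 D 4 -> on_hand[A=21 B=29 C=39 D=47] avail[A=17 B=29 C=39 D=39] open={R1,R2,R3}
Step 4: reserve R4 C 6 -> on_hand[A=21 B=29 C=39 D=47] avail[A=17 B=29 C=33 D=39] open={R1,R2,R3,R4}
Step 5: reserve R5 C 1 -> on_hand[A=21 B=29 C=39 D=47] avail[A=17 B=29 C=32 D=39] open={R1,R2,R3,R4,R5}
Step 6: reserve R6 D 2 -> on_hand[A=21 B=29 C=39 D=47] avail[A=17 B=29 C=32 D=37] open={R1,R2,R3,R4,R5,R6}
Step 7: commit R3 -> on_hand[A=21 B=29 C=39 D=43] avail[A=17 B=29 C=32 D=37] open={R1,R2,R4,R5,R6}
Step 8: commit R4 -> on_hand[A=21 B=29 C=33 D=43] avail[A=17 B=29 C=32 D=37] open={R1,R2,R5,R6}
Step 9: reserve R7 D 8 -> on_hand[A=21 B=29 C=33 D=43] avail[A=17 B=29 C=32 D=29] open={R1,R2,R5,R6,R7}
Step 10: reserve R8 A 8 -> on_hand[A=21 B=29 C=33 D=43] avail[A=9 B=29 C=32 D=29] open={R1,R2,R5,R6,R7,R8}
Step 11: commit R7 -> on_hand[A=21 B=29 C=33 D=35] avail[A=9 B=29 C=32 D=29] open={R1,R2,R5,R6,R8}
Step 12: reserve R9 C 1 -> on_hand[A=21 B=29 C=33 D=35] avail[A=9 B=29 C=31 D=29] open={R1,R2,R5,R6,R8,R9}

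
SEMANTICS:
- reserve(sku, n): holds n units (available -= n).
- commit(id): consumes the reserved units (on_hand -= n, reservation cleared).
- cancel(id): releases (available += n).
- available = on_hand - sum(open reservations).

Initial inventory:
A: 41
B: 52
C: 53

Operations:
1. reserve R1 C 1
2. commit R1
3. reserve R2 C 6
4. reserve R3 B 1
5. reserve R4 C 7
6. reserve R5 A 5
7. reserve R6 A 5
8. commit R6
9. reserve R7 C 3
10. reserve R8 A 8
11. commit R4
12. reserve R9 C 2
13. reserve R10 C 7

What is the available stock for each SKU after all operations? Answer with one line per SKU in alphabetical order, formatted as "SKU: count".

Answer: A: 23
B: 51
C: 27

Derivation:
Step 1: reserve R1 C 1 -> on_hand[A=41 B=52 C=53] avail[A=41 B=52 C=52] open={R1}
Step 2: commit R1 -> on_hand[A=41 B=52 C=52] avail[A=41 B=52 C=52] open={}
Step 3: reserve R2 C 6 -> on_hand[A=41 B=52 C=52] avail[A=41 B=52 C=46] open={R2}
Step 4: reserve R3 B 1 -> on_hand[A=41 B=52 C=52] avail[A=41 B=51 C=46] open={R2,R3}
Step 5: reserve R4 C 7 -> on_hand[A=41 B=52 C=52] avail[A=41 B=51 C=39] open={R2,R3,R4}
Step 6: reserve R5 A 5 -> on_hand[A=41 B=52 C=52] avail[A=36 B=51 C=39] open={R2,R3,R4,R5}
Step 7: reserve R6 A 5 -> on_hand[A=41 B=52 C=52] avail[A=31 B=51 C=39] open={R2,R3,R4,R5,R6}
Step 8: commit R6 -> on_hand[A=36 B=52 C=52] avail[A=31 B=51 C=39] open={R2,R3,R4,R5}
Step 9: reserve R7 C 3 -> on_hand[A=36 B=52 C=52] avail[A=31 B=51 C=36] open={R2,R3,R4,R5,R7}
Step 10: reserve R8 A 8 -> on_hand[A=36 B=52 C=52] avail[A=23 B=51 C=36] open={R2,R3,R4,R5,R7,R8}
Step 11: commit R4 -> on_hand[A=36 B=52 C=45] avail[A=23 B=51 C=36] open={R2,R3,R5,R7,R8}
Step 12: reserve R9 C 2 -> on_hand[A=36 B=52 C=45] avail[A=23 B=51 C=34] open={R2,R3,R5,R7,R8,R9}
Step 13: reserve R10 C 7 -> on_hand[A=36 B=52 C=45] avail[A=23 B=51 C=27] open={R10,R2,R3,R5,R7,R8,R9}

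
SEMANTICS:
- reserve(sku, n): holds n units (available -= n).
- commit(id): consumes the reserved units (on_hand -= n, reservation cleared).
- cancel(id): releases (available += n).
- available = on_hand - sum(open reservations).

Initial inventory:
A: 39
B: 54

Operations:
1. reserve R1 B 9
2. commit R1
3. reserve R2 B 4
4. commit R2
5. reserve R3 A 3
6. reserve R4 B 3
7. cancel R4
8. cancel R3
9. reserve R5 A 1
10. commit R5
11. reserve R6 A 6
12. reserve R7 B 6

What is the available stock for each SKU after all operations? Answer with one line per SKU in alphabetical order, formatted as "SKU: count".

Answer: A: 32
B: 35

Derivation:
Step 1: reserve R1 B 9 -> on_hand[A=39 B=54] avail[A=39 B=45] open={R1}
Step 2: commit R1 -> on_hand[A=39 B=45] avail[A=39 B=45] open={}
Step 3: reserve R2 B 4 -> on_hand[A=39 B=45] avail[A=39 B=41] open={R2}
Step 4: commit R2 -> on_hand[A=39 B=41] avail[A=39 B=41] open={}
Step 5: reserve R3 A 3 -> on_hand[A=39 B=41] avail[A=36 B=41] open={R3}
Step 6: reserve R4 B 3 -> on_hand[A=39 B=41] avail[A=36 B=38] open={R3,R4}
Step 7: cancel R4 -> on_hand[A=39 B=41] avail[A=36 B=41] open={R3}
Step 8: cancel R3 -> on_hand[A=39 B=41] avail[A=39 B=41] open={}
Step 9: reserve R5 A 1 -> on_hand[A=39 B=41] avail[A=38 B=41] open={R5}
Step 10: commit R5 -> on_hand[A=38 B=41] avail[A=38 B=41] open={}
Step 11: reserve R6 A 6 -> on_hand[A=38 B=41] avail[A=32 B=41] open={R6}
Step 12: reserve R7 B 6 -> on_hand[A=38 B=41] avail[A=32 B=35] open={R6,R7}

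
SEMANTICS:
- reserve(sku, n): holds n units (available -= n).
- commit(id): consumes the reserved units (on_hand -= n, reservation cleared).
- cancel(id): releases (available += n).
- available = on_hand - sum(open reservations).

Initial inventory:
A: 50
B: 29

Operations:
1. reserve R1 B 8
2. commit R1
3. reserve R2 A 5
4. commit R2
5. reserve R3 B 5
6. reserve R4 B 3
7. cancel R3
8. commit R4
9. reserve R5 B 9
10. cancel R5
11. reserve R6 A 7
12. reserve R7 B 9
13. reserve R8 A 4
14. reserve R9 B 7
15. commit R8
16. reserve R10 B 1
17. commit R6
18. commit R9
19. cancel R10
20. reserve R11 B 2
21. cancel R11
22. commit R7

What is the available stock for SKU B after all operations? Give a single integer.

Answer: 2

Derivation:
Step 1: reserve R1 B 8 -> on_hand[A=50 B=29] avail[A=50 B=21] open={R1}
Step 2: commit R1 -> on_hand[A=50 B=21] avail[A=50 B=21] open={}
Step 3: reserve R2 A 5 -> on_hand[A=50 B=21] avail[A=45 B=21] open={R2}
Step 4: commit R2 -> on_hand[A=45 B=21] avail[A=45 B=21] open={}
Step 5: reserve R3 B 5 -> on_hand[A=45 B=21] avail[A=45 B=16] open={R3}
Step 6: reserve R4 B 3 -> on_hand[A=45 B=21] avail[A=45 B=13] open={R3,R4}
Step 7: cancel R3 -> on_hand[A=45 B=21] avail[A=45 B=18] open={R4}
Step 8: commit R4 -> on_hand[A=45 B=18] avail[A=45 B=18] open={}
Step 9: reserve R5 B 9 -> on_hand[A=45 B=18] avail[A=45 B=9] open={R5}
Step 10: cancel R5 -> on_hand[A=45 B=18] avail[A=45 B=18] open={}
Step 11: reserve R6 A 7 -> on_hand[A=45 B=18] avail[A=38 B=18] open={R6}
Step 12: reserve R7 B 9 -> on_hand[A=45 B=18] avail[A=38 B=9] open={R6,R7}
Step 13: reserve R8 A 4 -> on_hand[A=45 B=18] avail[A=34 B=9] open={R6,R7,R8}
Step 14: reserve R9 B 7 -> on_hand[A=45 B=18] avail[A=34 B=2] open={R6,R7,R8,R9}
Step 15: commit R8 -> on_hand[A=41 B=18] avail[A=34 B=2] open={R6,R7,R9}
Step 16: reserve R10 B 1 -> on_hand[A=41 B=18] avail[A=34 B=1] open={R10,R6,R7,R9}
Step 17: commit R6 -> on_hand[A=34 B=18] avail[A=34 B=1] open={R10,R7,R9}
Step 18: commit R9 -> on_hand[A=34 B=11] avail[A=34 B=1] open={R10,R7}
Step 19: cancel R10 -> on_hand[A=34 B=11] avail[A=34 B=2] open={R7}
Step 20: reserve R11 B 2 -> on_hand[A=34 B=11] avail[A=34 B=0] open={R11,R7}
Step 21: cancel R11 -> on_hand[A=34 B=11] avail[A=34 B=2] open={R7}
Step 22: commit R7 -> on_hand[A=34 B=2] avail[A=34 B=2] open={}
Final available[B] = 2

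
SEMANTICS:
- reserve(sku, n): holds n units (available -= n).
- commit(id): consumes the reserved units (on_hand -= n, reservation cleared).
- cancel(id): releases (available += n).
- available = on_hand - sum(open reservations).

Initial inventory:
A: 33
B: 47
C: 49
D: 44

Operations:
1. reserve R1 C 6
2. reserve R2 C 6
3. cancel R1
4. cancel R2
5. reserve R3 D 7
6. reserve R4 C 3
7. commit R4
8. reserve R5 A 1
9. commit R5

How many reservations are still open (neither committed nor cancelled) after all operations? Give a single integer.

Step 1: reserve R1 C 6 -> on_hand[A=33 B=47 C=49 D=44] avail[A=33 B=47 C=43 D=44] open={R1}
Step 2: reserve R2 C 6 -> on_hand[A=33 B=47 C=49 D=44] avail[A=33 B=47 C=37 D=44] open={R1,R2}
Step 3: cancel R1 -> on_hand[A=33 B=47 C=49 D=44] avail[A=33 B=47 C=43 D=44] open={R2}
Step 4: cancel R2 -> on_hand[A=33 B=47 C=49 D=44] avail[A=33 B=47 C=49 D=44] open={}
Step 5: reserve R3 D 7 -> on_hand[A=33 B=47 C=49 D=44] avail[A=33 B=47 C=49 D=37] open={R3}
Step 6: reserve R4 C 3 -> on_hand[A=33 B=47 C=49 D=44] avail[A=33 B=47 C=46 D=37] open={R3,R4}
Step 7: commit R4 -> on_hand[A=33 B=47 C=46 D=44] avail[A=33 B=47 C=46 D=37] open={R3}
Step 8: reserve R5 A 1 -> on_hand[A=33 B=47 C=46 D=44] avail[A=32 B=47 C=46 D=37] open={R3,R5}
Step 9: commit R5 -> on_hand[A=32 B=47 C=46 D=44] avail[A=32 B=47 C=46 D=37] open={R3}
Open reservations: ['R3'] -> 1

Answer: 1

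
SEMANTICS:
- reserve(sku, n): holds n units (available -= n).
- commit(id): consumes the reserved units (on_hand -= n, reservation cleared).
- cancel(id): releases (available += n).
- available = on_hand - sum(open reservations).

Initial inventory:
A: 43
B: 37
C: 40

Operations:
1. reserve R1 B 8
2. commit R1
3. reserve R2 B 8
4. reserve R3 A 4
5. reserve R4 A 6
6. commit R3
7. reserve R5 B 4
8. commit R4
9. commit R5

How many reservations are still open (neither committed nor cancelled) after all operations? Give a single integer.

Step 1: reserve R1 B 8 -> on_hand[A=43 B=37 C=40] avail[A=43 B=29 C=40] open={R1}
Step 2: commit R1 -> on_hand[A=43 B=29 C=40] avail[A=43 B=29 C=40] open={}
Step 3: reserve R2 B 8 -> on_hand[A=43 B=29 C=40] avail[A=43 B=21 C=40] open={R2}
Step 4: reserve R3 A 4 -> on_hand[A=43 B=29 C=40] avail[A=39 B=21 C=40] open={R2,R3}
Step 5: reserve R4 A 6 -> on_hand[A=43 B=29 C=40] avail[A=33 B=21 C=40] open={R2,R3,R4}
Step 6: commit R3 -> on_hand[A=39 B=29 C=40] avail[A=33 B=21 C=40] open={R2,R4}
Step 7: reserve R5 B 4 -> on_hand[A=39 B=29 C=40] avail[A=33 B=17 C=40] open={R2,R4,R5}
Step 8: commit R4 -> on_hand[A=33 B=29 C=40] avail[A=33 B=17 C=40] open={R2,R5}
Step 9: commit R5 -> on_hand[A=33 B=25 C=40] avail[A=33 B=17 C=40] open={R2}
Open reservations: ['R2'] -> 1

Answer: 1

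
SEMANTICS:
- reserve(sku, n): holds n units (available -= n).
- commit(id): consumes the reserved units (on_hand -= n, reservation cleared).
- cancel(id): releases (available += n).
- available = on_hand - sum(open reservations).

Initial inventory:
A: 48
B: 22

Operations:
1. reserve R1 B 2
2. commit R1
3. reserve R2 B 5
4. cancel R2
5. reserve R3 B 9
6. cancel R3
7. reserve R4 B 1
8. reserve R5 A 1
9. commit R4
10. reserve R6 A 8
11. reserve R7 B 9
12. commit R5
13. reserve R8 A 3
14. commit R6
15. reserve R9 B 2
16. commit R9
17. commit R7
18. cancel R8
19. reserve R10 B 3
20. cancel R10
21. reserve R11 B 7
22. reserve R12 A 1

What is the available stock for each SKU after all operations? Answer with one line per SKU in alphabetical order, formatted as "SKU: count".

Answer: A: 38
B: 1

Derivation:
Step 1: reserve R1 B 2 -> on_hand[A=48 B=22] avail[A=48 B=20] open={R1}
Step 2: commit R1 -> on_hand[A=48 B=20] avail[A=48 B=20] open={}
Step 3: reserve R2 B 5 -> on_hand[A=48 B=20] avail[A=48 B=15] open={R2}
Step 4: cancel R2 -> on_hand[A=48 B=20] avail[A=48 B=20] open={}
Step 5: reserve R3 B 9 -> on_hand[A=48 B=20] avail[A=48 B=11] open={R3}
Step 6: cancel R3 -> on_hand[A=48 B=20] avail[A=48 B=20] open={}
Step 7: reserve R4 B 1 -> on_hand[A=48 B=20] avail[A=48 B=19] open={R4}
Step 8: reserve R5 A 1 -> on_hand[A=48 B=20] avail[A=47 B=19] open={R4,R5}
Step 9: commit R4 -> on_hand[A=48 B=19] avail[A=47 B=19] open={R5}
Step 10: reserve R6 A 8 -> on_hand[A=48 B=19] avail[A=39 B=19] open={R5,R6}
Step 11: reserve R7 B 9 -> on_hand[A=48 B=19] avail[A=39 B=10] open={R5,R6,R7}
Step 12: commit R5 -> on_hand[A=47 B=19] avail[A=39 B=10] open={R6,R7}
Step 13: reserve R8 A 3 -> on_hand[A=47 B=19] avail[A=36 B=10] open={R6,R7,R8}
Step 14: commit R6 -> on_hand[A=39 B=19] avail[A=36 B=10] open={R7,R8}
Step 15: reserve R9 B 2 -> on_hand[A=39 B=19] avail[A=36 B=8] open={R7,R8,R9}
Step 16: commit R9 -> on_hand[A=39 B=17] avail[A=36 B=8] open={R7,R8}
Step 17: commit R7 -> on_hand[A=39 B=8] avail[A=36 B=8] open={R8}
Step 18: cancel R8 -> on_hand[A=39 B=8] avail[A=39 B=8] open={}
Step 19: reserve R10 B 3 -> on_hand[A=39 B=8] avail[A=39 B=5] open={R10}
Step 20: cancel R10 -> on_hand[A=39 B=8] avail[A=39 B=8] open={}
Step 21: reserve R11 B 7 -> on_hand[A=39 B=8] avail[A=39 B=1] open={R11}
Step 22: reserve R12 A 1 -> on_hand[A=39 B=8] avail[A=38 B=1] open={R11,R12}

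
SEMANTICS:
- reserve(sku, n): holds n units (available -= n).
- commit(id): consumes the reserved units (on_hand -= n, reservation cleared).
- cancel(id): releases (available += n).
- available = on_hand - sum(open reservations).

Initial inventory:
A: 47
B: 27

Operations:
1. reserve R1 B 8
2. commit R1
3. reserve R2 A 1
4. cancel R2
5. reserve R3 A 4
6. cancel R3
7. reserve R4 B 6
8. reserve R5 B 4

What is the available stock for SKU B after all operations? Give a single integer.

Answer: 9

Derivation:
Step 1: reserve R1 B 8 -> on_hand[A=47 B=27] avail[A=47 B=19] open={R1}
Step 2: commit R1 -> on_hand[A=47 B=19] avail[A=47 B=19] open={}
Step 3: reserve R2 A 1 -> on_hand[A=47 B=19] avail[A=46 B=19] open={R2}
Step 4: cancel R2 -> on_hand[A=47 B=19] avail[A=47 B=19] open={}
Step 5: reserve R3 A 4 -> on_hand[A=47 B=19] avail[A=43 B=19] open={R3}
Step 6: cancel R3 -> on_hand[A=47 B=19] avail[A=47 B=19] open={}
Step 7: reserve R4 B 6 -> on_hand[A=47 B=19] avail[A=47 B=13] open={R4}
Step 8: reserve R5 B 4 -> on_hand[A=47 B=19] avail[A=47 B=9] open={R4,R5}
Final available[B] = 9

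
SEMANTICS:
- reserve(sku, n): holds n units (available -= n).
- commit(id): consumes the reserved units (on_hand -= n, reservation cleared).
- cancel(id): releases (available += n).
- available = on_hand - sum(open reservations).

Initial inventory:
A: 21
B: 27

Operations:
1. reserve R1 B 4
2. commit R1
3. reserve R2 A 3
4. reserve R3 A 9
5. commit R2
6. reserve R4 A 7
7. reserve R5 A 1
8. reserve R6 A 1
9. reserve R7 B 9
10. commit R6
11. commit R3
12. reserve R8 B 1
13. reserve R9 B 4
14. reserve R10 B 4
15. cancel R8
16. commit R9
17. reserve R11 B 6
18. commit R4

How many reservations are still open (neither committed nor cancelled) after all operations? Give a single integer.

Answer: 4

Derivation:
Step 1: reserve R1 B 4 -> on_hand[A=21 B=27] avail[A=21 B=23] open={R1}
Step 2: commit R1 -> on_hand[A=21 B=23] avail[A=21 B=23] open={}
Step 3: reserve R2 A 3 -> on_hand[A=21 B=23] avail[A=18 B=23] open={R2}
Step 4: reserve R3 A 9 -> on_hand[A=21 B=23] avail[A=9 B=23] open={R2,R3}
Step 5: commit R2 -> on_hand[A=18 B=23] avail[A=9 B=23] open={R3}
Step 6: reserve R4 A 7 -> on_hand[A=18 B=23] avail[A=2 B=23] open={R3,R4}
Step 7: reserve R5 A 1 -> on_hand[A=18 B=23] avail[A=1 B=23] open={R3,R4,R5}
Step 8: reserve R6 A 1 -> on_hand[A=18 B=23] avail[A=0 B=23] open={R3,R4,R5,R6}
Step 9: reserve R7 B 9 -> on_hand[A=18 B=23] avail[A=0 B=14] open={R3,R4,R5,R6,R7}
Step 10: commit R6 -> on_hand[A=17 B=23] avail[A=0 B=14] open={R3,R4,R5,R7}
Step 11: commit R3 -> on_hand[A=8 B=23] avail[A=0 B=14] open={R4,R5,R7}
Step 12: reserve R8 B 1 -> on_hand[A=8 B=23] avail[A=0 B=13] open={R4,R5,R7,R8}
Step 13: reserve R9 B 4 -> on_hand[A=8 B=23] avail[A=0 B=9] open={R4,R5,R7,R8,R9}
Step 14: reserve R10 B 4 -> on_hand[A=8 B=23] avail[A=0 B=5] open={R10,R4,R5,R7,R8,R9}
Step 15: cancel R8 -> on_hand[A=8 B=23] avail[A=0 B=6] open={R10,R4,R5,R7,R9}
Step 16: commit R9 -> on_hand[A=8 B=19] avail[A=0 B=6] open={R10,R4,R5,R7}
Step 17: reserve R11 B 6 -> on_hand[A=8 B=19] avail[A=0 B=0] open={R10,R11,R4,R5,R7}
Step 18: commit R4 -> on_hand[A=1 B=19] avail[A=0 B=0] open={R10,R11,R5,R7}
Open reservations: ['R10', 'R11', 'R5', 'R7'] -> 4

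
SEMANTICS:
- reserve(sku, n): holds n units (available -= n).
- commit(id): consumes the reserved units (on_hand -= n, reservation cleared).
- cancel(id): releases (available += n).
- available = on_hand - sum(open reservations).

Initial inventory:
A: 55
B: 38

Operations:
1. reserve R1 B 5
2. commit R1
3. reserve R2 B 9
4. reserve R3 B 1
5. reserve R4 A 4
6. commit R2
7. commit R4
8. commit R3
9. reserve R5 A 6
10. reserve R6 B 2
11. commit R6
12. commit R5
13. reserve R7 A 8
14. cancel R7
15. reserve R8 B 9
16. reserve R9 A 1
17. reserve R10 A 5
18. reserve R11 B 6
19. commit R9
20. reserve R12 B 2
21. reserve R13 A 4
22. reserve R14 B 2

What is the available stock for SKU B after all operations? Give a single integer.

Step 1: reserve R1 B 5 -> on_hand[A=55 B=38] avail[A=55 B=33] open={R1}
Step 2: commit R1 -> on_hand[A=55 B=33] avail[A=55 B=33] open={}
Step 3: reserve R2 B 9 -> on_hand[A=55 B=33] avail[A=55 B=24] open={R2}
Step 4: reserve R3 B 1 -> on_hand[A=55 B=33] avail[A=55 B=23] open={R2,R3}
Step 5: reserve R4 A 4 -> on_hand[A=55 B=33] avail[A=51 B=23] open={R2,R3,R4}
Step 6: commit R2 -> on_hand[A=55 B=24] avail[A=51 B=23] open={R3,R4}
Step 7: commit R4 -> on_hand[A=51 B=24] avail[A=51 B=23] open={R3}
Step 8: commit R3 -> on_hand[A=51 B=23] avail[A=51 B=23] open={}
Step 9: reserve R5 A 6 -> on_hand[A=51 B=23] avail[A=45 B=23] open={R5}
Step 10: reserve R6 B 2 -> on_hand[A=51 B=23] avail[A=45 B=21] open={R5,R6}
Step 11: commit R6 -> on_hand[A=51 B=21] avail[A=45 B=21] open={R5}
Step 12: commit R5 -> on_hand[A=45 B=21] avail[A=45 B=21] open={}
Step 13: reserve R7 A 8 -> on_hand[A=45 B=21] avail[A=37 B=21] open={R7}
Step 14: cancel R7 -> on_hand[A=45 B=21] avail[A=45 B=21] open={}
Step 15: reserve R8 B 9 -> on_hand[A=45 B=21] avail[A=45 B=12] open={R8}
Step 16: reserve R9 A 1 -> on_hand[A=45 B=21] avail[A=44 B=12] open={R8,R9}
Step 17: reserve R10 A 5 -> on_hand[A=45 B=21] avail[A=39 B=12] open={R10,R8,R9}
Step 18: reserve R11 B 6 -> on_hand[A=45 B=21] avail[A=39 B=6] open={R10,R11,R8,R9}
Step 19: commit R9 -> on_hand[A=44 B=21] avail[A=39 B=6] open={R10,R11,R8}
Step 20: reserve R12 B 2 -> on_hand[A=44 B=21] avail[A=39 B=4] open={R10,R11,R12,R8}
Step 21: reserve R13 A 4 -> on_hand[A=44 B=21] avail[A=35 B=4] open={R10,R11,R12,R13,R8}
Step 22: reserve R14 B 2 -> on_hand[A=44 B=21] avail[A=35 B=2] open={R10,R11,R12,R13,R14,R8}
Final available[B] = 2

Answer: 2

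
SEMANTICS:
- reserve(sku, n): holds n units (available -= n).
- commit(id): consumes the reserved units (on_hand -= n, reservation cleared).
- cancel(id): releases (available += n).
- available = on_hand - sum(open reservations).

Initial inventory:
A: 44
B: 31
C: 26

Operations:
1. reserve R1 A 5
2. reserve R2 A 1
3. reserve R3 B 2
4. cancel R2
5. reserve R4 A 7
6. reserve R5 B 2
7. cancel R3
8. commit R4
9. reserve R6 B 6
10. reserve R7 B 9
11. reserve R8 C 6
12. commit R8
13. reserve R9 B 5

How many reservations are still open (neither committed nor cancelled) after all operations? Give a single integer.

Step 1: reserve R1 A 5 -> on_hand[A=44 B=31 C=26] avail[A=39 B=31 C=26] open={R1}
Step 2: reserve R2 A 1 -> on_hand[A=44 B=31 C=26] avail[A=38 B=31 C=26] open={R1,R2}
Step 3: reserve R3 B 2 -> on_hand[A=44 B=31 C=26] avail[A=38 B=29 C=26] open={R1,R2,R3}
Step 4: cancel R2 -> on_hand[A=44 B=31 C=26] avail[A=39 B=29 C=26] open={R1,R3}
Step 5: reserve R4 A 7 -> on_hand[A=44 B=31 C=26] avail[A=32 B=29 C=26] open={R1,R3,R4}
Step 6: reserve R5 B 2 -> on_hand[A=44 B=31 C=26] avail[A=32 B=27 C=26] open={R1,R3,R4,R5}
Step 7: cancel R3 -> on_hand[A=44 B=31 C=26] avail[A=32 B=29 C=26] open={R1,R4,R5}
Step 8: commit R4 -> on_hand[A=37 B=31 C=26] avail[A=32 B=29 C=26] open={R1,R5}
Step 9: reserve R6 B 6 -> on_hand[A=37 B=31 C=26] avail[A=32 B=23 C=26] open={R1,R5,R6}
Step 10: reserve R7 B 9 -> on_hand[A=37 B=31 C=26] avail[A=32 B=14 C=26] open={R1,R5,R6,R7}
Step 11: reserve R8 C 6 -> on_hand[A=37 B=31 C=26] avail[A=32 B=14 C=20] open={R1,R5,R6,R7,R8}
Step 12: commit R8 -> on_hand[A=37 B=31 C=20] avail[A=32 B=14 C=20] open={R1,R5,R6,R7}
Step 13: reserve R9 B 5 -> on_hand[A=37 B=31 C=20] avail[A=32 B=9 C=20] open={R1,R5,R6,R7,R9}
Open reservations: ['R1', 'R5', 'R6', 'R7', 'R9'] -> 5

Answer: 5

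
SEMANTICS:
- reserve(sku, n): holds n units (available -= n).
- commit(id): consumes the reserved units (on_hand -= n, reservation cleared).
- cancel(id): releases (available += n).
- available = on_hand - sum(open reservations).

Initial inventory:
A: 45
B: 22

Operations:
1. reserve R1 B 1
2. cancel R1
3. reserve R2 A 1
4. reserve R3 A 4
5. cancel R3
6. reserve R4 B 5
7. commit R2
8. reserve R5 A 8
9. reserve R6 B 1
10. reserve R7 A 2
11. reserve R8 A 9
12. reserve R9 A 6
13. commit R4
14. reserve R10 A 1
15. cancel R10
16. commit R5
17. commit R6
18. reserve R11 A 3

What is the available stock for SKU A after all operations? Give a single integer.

Step 1: reserve R1 B 1 -> on_hand[A=45 B=22] avail[A=45 B=21] open={R1}
Step 2: cancel R1 -> on_hand[A=45 B=22] avail[A=45 B=22] open={}
Step 3: reserve R2 A 1 -> on_hand[A=45 B=22] avail[A=44 B=22] open={R2}
Step 4: reserve R3 A 4 -> on_hand[A=45 B=22] avail[A=40 B=22] open={R2,R3}
Step 5: cancel R3 -> on_hand[A=45 B=22] avail[A=44 B=22] open={R2}
Step 6: reserve R4 B 5 -> on_hand[A=45 B=22] avail[A=44 B=17] open={R2,R4}
Step 7: commit R2 -> on_hand[A=44 B=22] avail[A=44 B=17] open={R4}
Step 8: reserve R5 A 8 -> on_hand[A=44 B=22] avail[A=36 B=17] open={R4,R5}
Step 9: reserve R6 B 1 -> on_hand[A=44 B=22] avail[A=36 B=16] open={R4,R5,R6}
Step 10: reserve R7 A 2 -> on_hand[A=44 B=22] avail[A=34 B=16] open={R4,R5,R6,R7}
Step 11: reserve R8 A 9 -> on_hand[A=44 B=22] avail[A=25 B=16] open={R4,R5,R6,R7,R8}
Step 12: reserve R9 A 6 -> on_hand[A=44 B=22] avail[A=19 B=16] open={R4,R5,R6,R7,R8,R9}
Step 13: commit R4 -> on_hand[A=44 B=17] avail[A=19 B=16] open={R5,R6,R7,R8,R9}
Step 14: reserve R10 A 1 -> on_hand[A=44 B=17] avail[A=18 B=16] open={R10,R5,R6,R7,R8,R9}
Step 15: cancel R10 -> on_hand[A=44 B=17] avail[A=19 B=16] open={R5,R6,R7,R8,R9}
Step 16: commit R5 -> on_hand[A=36 B=17] avail[A=19 B=16] open={R6,R7,R8,R9}
Step 17: commit R6 -> on_hand[A=36 B=16] avail[A=19 B=16] open={R7,R8,R9}
Step 18: reserve R11 A 3 -> on_hand[A=36 B=16] avail[A=16 B=16] open={R11,R7,R8,R9}
Final available[A] = 16

Answer: 16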